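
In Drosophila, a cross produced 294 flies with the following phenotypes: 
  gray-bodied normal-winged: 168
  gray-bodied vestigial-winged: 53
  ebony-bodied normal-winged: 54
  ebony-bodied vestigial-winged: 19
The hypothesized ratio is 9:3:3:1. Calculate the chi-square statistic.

Expected counts for N = 294 under a 9:3:3:1 ratio (total parts = 16):
  gray-bodied normal-winged: 294 × 9/16 = 165.375
  gray-bodied vestigial-winged: 294 × 3/16 = 55.125
  ebony-bodied normal-winged: 294 × 3/16 = 55.125
  ebony-bodied vestigial-winged: 294 × 1/16 = 18.375
χ² = Σ (O − E)² / E
  gray-bodied normal-winged: (168 − 165.375)² / 165.375 = 0.0417
  gray-bodied vestigial-winged: (53 − 55.125)² / 55.125 = 0.0819
  ebony-bodied normal-winged: (54 − 55.125)² / 55.125 = 0.0230
  ebony-bodied vestigial-winged: (19 − 18.375)² / 18.375 = 0.0213
χ² = 0.0417 + 0.0819 + 0.0230 + 0.0213 = 0.1679 ≈ 0.168

0.168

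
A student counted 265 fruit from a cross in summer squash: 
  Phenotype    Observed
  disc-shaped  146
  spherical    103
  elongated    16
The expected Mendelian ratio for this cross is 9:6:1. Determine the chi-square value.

0.214

The 9:6:1 ratio has 16 parts, so with N = 265 the expected counts are:
  disc-shaped: 265 × 9/16 = 149.0625
  spherical: 265 × 6/16 = 99.375
  elongated: 265 × 1/16 = 16.5625
χ² = Σ (O − E)² / E
  disc-shaped: (146 − 149.0625)² / 149.0625 = 0.0629
  spherical: (103 − 99.375)² / 99.375 = 0.1322
  elongated: (16 − 16.5625)² / 16.5625 = 0.0191
χ² = 0.0629 + 0.1322 + 0.0191 = 0.2142 ≈ 0.214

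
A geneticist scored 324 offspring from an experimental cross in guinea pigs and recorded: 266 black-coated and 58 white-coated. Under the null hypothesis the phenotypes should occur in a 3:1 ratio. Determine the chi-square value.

Under the 3:1 hypothesis (Σ ratio = 4, N = 324):
  black-coated: 324 × 3/4 = 243
  white-coated: 324 × 1/4 = 81
χ² = Σ (O − E)² / E
  black-coated: (266 − 243)² / 243 = 2.1770
  white-coated: (58 − 81)² / 81 = 6.5309
χ² = 2.1770 + 6.5309 = 8.7079 ≈ 8.708

8.708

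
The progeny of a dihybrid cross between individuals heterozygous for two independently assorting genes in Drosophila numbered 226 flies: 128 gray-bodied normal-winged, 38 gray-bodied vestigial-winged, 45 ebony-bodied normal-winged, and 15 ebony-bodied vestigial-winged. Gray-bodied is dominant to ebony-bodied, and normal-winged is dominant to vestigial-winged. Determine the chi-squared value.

0.675

A dihybrid F₂ with independent assortment and complete dominance at both loci gives a 9:3:3:1 phenotypic ratio.
The 9:3:3:1 ratio has 16 parts, so with N = 226 the expected counts are:
  gray-bodied normal-winged: 226 × 9/16 = 127.125
  gray-bodied vestigial-winged: 226 × 3/16 = 42.375
  ebony-bodied normal-winged: 226 × 3/16 = 42.375
  ebony-bodied vestigial-winged: 226 × 1/16 = 14.125
χ² = Σ (O − E)² / E
  gray-bodied normal-winged: (128 − 127.125)² / 127.125 = 0.0060
  gray-bodied vestigial-winged: (38 − 42.375)² / 42.375 = 0.4517
  ebony-bodied normal-winged: (45 − 42.375)² / 42.375 = 0.1626
  ebony-bodied vestigial-winged: (15 − 14.125)² / 14.125 = 0.0542
χ² = 0.0060 + 0.4517 + 0.1626 + 0.0542 = 0.6745 ≈ 0.675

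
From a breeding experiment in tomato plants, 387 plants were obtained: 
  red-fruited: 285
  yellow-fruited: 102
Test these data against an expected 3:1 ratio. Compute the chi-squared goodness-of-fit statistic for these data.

The 3:1 ratio has 4 parts, so with N = 387 the expected counts are:
  red-fruited: 387 × 3/4 = 290.25
  yellow-fruited: 387 × 1/4 = 96.75
χ² = Σ (O − E)² / E
  red-fruited: (285 − 290.25)² / 290.25 = 0.0950
  yellow-fruited: (102 − 96.75)² / 96.75 = 0.2849
χ² = 0.0950 + 0.2849 = 0.3799 ≈ 0.380

0.380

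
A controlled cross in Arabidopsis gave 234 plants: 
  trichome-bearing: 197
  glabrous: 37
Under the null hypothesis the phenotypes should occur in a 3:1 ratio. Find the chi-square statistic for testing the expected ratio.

10.536

Expected counts for N = 234 under a 3:1 ratio (total parts = 4):
  trichome-bearing: 234 × 3/4 = 175.5
  glabrous: 234 × 1/4 = 58.5
χ² = Σ (O − E)² / E
  trichome-bearing: (197 − 175.5)² / 175.5 = 2.6339
  glabrous: (37 − 58.5)² / 58.5 = 7.9017
χ² = 2.6339 + 7.9017 = 10.5356 ≈ 10.536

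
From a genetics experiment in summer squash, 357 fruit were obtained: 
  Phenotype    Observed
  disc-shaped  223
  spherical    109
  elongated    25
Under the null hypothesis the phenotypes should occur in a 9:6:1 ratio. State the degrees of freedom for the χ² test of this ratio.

2

A goodness-of-fit test with 3 phenotype classes has df = 3 − 1 = 2.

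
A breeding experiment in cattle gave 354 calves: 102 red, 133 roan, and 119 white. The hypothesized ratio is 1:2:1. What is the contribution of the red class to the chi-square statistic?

Under the 1:2:1 hypothesis (Σ ratio = 4, N = 354):
  red: 354 × 1/4 = 88.5
  roan: 354 × 2/4 = 177
  white: 354 × 1/4 = 88.5
Contribution of red: (102 − 88.5)² / 88.5 = 2.0593

2.059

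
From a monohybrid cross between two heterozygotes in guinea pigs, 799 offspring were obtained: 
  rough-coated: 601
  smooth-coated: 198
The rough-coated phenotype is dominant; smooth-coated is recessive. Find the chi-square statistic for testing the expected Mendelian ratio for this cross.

For a monohybrid cross between heterozygotes with complete dominance, the expected phenotypic ratio is 3:1.
Total ratio parts = 4. Expected numbers out of 799:
  rough-coated: 799 × 3/4 = 599.25
  smooth-coated: 799 × 1/4 = 199.75
χ² = Σ (O − E)² / E
  rough-coated: (601 − 599.25)² / 599.25 = 0.0051
  smooth-coated: (198 − 199.75)² / 199.75 = 0.0153
χ² = 0.0051 + 0.0153 = 0.0204 ≈ 0.020

0.020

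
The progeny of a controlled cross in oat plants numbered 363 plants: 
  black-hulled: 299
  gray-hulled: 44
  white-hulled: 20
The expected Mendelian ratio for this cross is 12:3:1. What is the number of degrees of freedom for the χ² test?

2

A goodness-of-fit test with 3 phenotype classes has df = 3 − 1 = 2.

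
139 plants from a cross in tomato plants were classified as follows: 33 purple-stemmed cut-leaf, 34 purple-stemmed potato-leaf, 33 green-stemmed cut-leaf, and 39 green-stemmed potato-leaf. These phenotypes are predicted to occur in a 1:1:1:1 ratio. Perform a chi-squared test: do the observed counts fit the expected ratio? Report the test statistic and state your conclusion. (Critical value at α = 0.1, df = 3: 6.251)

0.712; consistent

The 1:1:1:1 ratio has 4 parts, so with N = 139 the expected counts are:
  purple-stemmed cut-leaf: 139 × 1/4 = 34.75
  purple-stemmed potato-leaf: 139 × 1/4 = 34.75
  green-stemmed cut-leaf: 139 × 1/4 = 34.75
  green-stemmed potato-leaf: 139 × 1/4 = 34.75
χ² = Σ (O − E)² / E
  purple-stemmed cut-leaf: (33 − 34.75)² / 34.75 = 0.0881
  purple-stemmed potato-leaf: (34 − 34.75)² / 34.75 = 0.0162
  green-stemmed cut-leaf: (33 − 34.75)² / 34.75 = 0.0881
  green-stemmed potato-leaf: (39 − 34.75)² / 34.75 = 0.5198
χ² = 0.0881 + 0.0162 + 0.0881 + 0.5198 = 0.7122 ≈ 0.712
Degrees of freedom = 4 − 1 = 3; critical value at α = 0.1 is 6.251.
Since 0.712 < 6.251, we fail to reject the null hypothesis — the data are consistent with the 1:1:1:1 ratio.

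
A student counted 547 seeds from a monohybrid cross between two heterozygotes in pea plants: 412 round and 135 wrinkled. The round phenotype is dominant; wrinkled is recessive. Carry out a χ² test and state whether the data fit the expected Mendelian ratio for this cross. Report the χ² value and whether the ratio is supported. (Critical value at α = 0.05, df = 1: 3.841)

For a monohybrid cross between heterozygotes with complete dominance, the expected phenotypic ratio is 3:1.
Total ratio parts = 4. Expected numbers out of 547:
  round: 547 × 3/4 = 410.25
  wrinkled: 547 × 1/4 = 136.75
χ² = Σ (O − E)² / E
  round: (412 − 410.25)² / 410.25 = 0.0075
  wrinkled: (135 − 136.75)² / 136.75 = 0.0224
χ² = 0.0075 + 0.0224 = 0.0299 ≈ 0.030
Degrees of freedom = 2 − 1 = 1; critical value at α = 0.05 is 3.841.
Since 0.030 < 3.841, we fail to reject the null hypothesis — the data are consistent with the 3:1 ratio.

0.030; consistent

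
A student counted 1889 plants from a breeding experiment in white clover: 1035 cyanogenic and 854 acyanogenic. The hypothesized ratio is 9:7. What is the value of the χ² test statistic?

1.634

Expected counts for N = 1889 under a 9:7 ratio (total parts = 16):
  cyanogenic: 1889 × 9/16 = 1062.5625
  acyanogenic: 1889 × 7/16 = 826.4375
χ² = Σ (O − E)² / E
  cyanogenic: (1035 − 1062.5625)² / 1062.5625 = 0.7150
  acyanogenic: (854 − 826.4375)² / 826.4375 = 0.9192
χ² = 0.7150 + 0.9192 = 1.6342 ≈ 1.634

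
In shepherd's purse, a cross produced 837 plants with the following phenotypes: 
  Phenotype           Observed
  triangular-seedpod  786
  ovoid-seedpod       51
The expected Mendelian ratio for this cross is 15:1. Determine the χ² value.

Under the 15:1 hypothesis (Σ ratio = 16, N = 837):
  triangular-seedpod: 837 × 15/16 = 784.6875
  ovoid-seedpod: 837 × 1/16 = 52.3125
χ² = Σ (O − E)² / E
  triangular-seedpod: (786 − 784.6875)² / 784.6875 = 0.0022
  ovoid-seedpod: (51 − 52.3125)² / 52.3125 = 0.0329
χ² = 0.0022 + 0.0329 = 0.0351 ≈ 0.035

0.035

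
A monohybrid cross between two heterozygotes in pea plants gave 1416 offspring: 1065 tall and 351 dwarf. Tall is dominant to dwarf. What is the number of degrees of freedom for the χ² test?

For a monohybrid cross between heterozygotes with complete dominance, the expected phenotypic ratio is 3:1.
A goodness-of-fit test with 2 phenotype classes has df = 2 − 1 = 1.

1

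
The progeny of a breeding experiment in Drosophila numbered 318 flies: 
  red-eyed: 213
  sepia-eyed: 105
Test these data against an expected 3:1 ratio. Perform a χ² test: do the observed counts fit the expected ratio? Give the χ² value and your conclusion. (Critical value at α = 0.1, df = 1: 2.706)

The 3:1 ratio has 4 parts, so with N = 318 the expected counts are:
  red-eyed: 318 × 3/4 = 238.5
  sepia-eyed: 318 × 1/4 = 79.5
χ² = Σ (O − E)² / E
  red-eyed: (213 − 238.5)² / 238.5 = 2.7264
  sepia-eyed: (105 − 79.5)² / 79.5 = 8.1792
χ² = 2.7264 + 8.1792 = 10.9056 ≈ 10.906
Degrees of freedom = 2 − 1 = 1; critical value at α = 0.1 is 2.706.
Since 10.906 > 2.706, we reject the null hypothesis — the data do not fit the 3:1 ratio.

10.906; not consistent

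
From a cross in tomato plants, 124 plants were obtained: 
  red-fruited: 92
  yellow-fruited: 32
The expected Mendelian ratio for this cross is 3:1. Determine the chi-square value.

The 3:1 ratio has 4 parts, so with N = 124 the expected counts are:
  red-fruited: 124 × 3/4 = 93
  yellow-fruited: 124 × 1/4 = 31
χ² = Σ (O − E)² / E
  red-fruited: (92 − 93)² / 93 = 0.0108
  yellow-fruited: (32 − 31)² / 31 = 0.0323
χ² = 0.0108 + 0.0323 = 0.0431 ≈ 0.043

0.043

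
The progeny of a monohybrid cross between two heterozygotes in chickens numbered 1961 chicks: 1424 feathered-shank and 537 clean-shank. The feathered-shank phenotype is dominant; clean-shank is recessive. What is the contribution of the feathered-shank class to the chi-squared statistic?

For a monohybrid cross between heterozygotes with complete dominance, the expected phenotypic ratio is 3:1.
Expected counts for N = 1961 under a 3:1 ratio (total parts = 4):
  feathered-shank: 1961 × 3/4 = 1470.75
  clean-shank: 1961 × 1/4 = 490.25
Contribution of feathered-shank: (1424 − 1470.75)² / 1470.75 = 1.4860

1.486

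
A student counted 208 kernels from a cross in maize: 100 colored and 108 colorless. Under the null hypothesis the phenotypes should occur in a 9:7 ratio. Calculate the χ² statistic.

Under the 9:7 hypothesis (Σ ratio = 16, N = 208):
  colored: 208 × 9/16 = 117
  colorless: 208 × 7/16 = 91
χ² = Σ (O − E)² / E
  colored: (100 − 117)² / 117 = 2.4701
  colorless: (108 − 91)² / 91 = 3.1758
χ² = 2.4701 + 3.1758 = 5.6459 ≈ 5.646

5.646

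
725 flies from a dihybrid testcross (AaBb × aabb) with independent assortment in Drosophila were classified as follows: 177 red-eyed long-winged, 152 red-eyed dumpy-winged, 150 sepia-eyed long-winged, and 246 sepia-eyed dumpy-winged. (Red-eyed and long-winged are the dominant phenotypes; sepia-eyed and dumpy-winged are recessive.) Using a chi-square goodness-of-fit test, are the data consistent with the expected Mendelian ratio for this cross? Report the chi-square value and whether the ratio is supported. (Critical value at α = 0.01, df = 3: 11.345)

A dihybrid testcross with independent assortment gives a 1:1:1:1 ratio.
Expected counts for N = 725 under a 1:1:1:1 ratio (total parts = 4):
  red-eyed long-winged: 725 × 1/4 = 181.25
  red-eyed dumpy-winged: 725 × 1/4 = 181.25
  sepia-eyed long-winged: 725 × 1/4 = 181.25
  sepia-eyed dumpy-winged: 725 × 1/4 = 181.25
χ² = Σ (O − E)² / E
  red-eyed long-winged: (177 − 181.25)² / 181.25 = 0.0997
  red-eyed dumpy-winged: (152 − 181.25)² / 181.25 = 4.7203
  sepia-eyed long-winged: (150 − 181.25)² / 181.25 = 5.3879
  sepia-eyed dumpy-winged: (246 − 181.25)² / 181.25 = 23.1314
χ² = 0.0997 + 4.7203 + 5.3879 + 23.1314 = 33.3393 ≈ 33.339
Degrees of freedom = 4 − 1 = 3; critical value at α = 0.01 is 11.345.
Since 33.339 > 11.345, we reject the null hypothesis — the data do not fit the 1:1:1:1 ratio.

33.339; not consistent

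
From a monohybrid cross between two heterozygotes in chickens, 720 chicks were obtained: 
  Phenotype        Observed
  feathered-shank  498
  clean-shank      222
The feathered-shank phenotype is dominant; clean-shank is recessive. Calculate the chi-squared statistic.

13.067

For a monohybrid cross between heterozygotes with complete dominance, the expected phenotypic ratio is 3:1.
Expected counts for N = 720 under a 3:1 ratio (total parts = 4):
  feathered-shank: 720 × 3/4 = 540
  clean-shank: 720 × 1/4 = 180
χ² = Σ (O − E)² / E
  feathered-shank: (498 − 540)² / 540 = 3.2667
  clean-shank: (222 − 180)² / 180 = 9.8000
χ² = 3.2667 + 9.8000 = 13.0667 ≈ 13.067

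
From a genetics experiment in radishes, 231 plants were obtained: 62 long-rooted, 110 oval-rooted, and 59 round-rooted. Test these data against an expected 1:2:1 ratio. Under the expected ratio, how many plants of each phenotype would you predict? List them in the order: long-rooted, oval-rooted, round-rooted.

The 1:2:1 ratio has 4 parts, so with N = 231 the expected counts are:
  long-rooted: 231 × 1/4 = 57.75
  oval-rooted: 231 × 2/4 = 115.5
  round-rooted: 231 × 1/4 = 57.75

57.75, 115.5, 57.75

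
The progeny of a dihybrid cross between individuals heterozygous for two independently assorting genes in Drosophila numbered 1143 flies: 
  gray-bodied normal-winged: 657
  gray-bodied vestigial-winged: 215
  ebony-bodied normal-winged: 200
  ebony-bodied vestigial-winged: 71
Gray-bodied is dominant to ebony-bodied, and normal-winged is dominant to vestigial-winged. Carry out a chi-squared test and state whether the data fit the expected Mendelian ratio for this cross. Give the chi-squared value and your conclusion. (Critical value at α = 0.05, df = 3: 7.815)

A dihybrid F₂ with independent assortment and complete dominance at both loci gives a 9:3:3:1 phenotypic ratio.
The 9:3:3:1 ratio has 16 parts, so with N = 1143 the expected counts are:
  gray-bodied normal-winged: 1143 × 9/16 = 642.9375
  gray-bodied vestigial-winged: 1143 × 3/16 = 214.3125
  ebony-bodied normal-winged: 1143 × 3/16 = 214.3125
  ebony-bodied vestigial-winged: 1143 × 1/16 = 71.4375
χ² = Σ (O − E)² / E
  gray-bodied normal-winged: (657 − 642.9375)² / 642.9375 = 0.3076
  gray-bodied vestigial-winged: (215 − 214.3125)² / 214.3125 = 0.0022
  ebony-bodied normal-winged: (200 − 214.3125)² / 214.3125 = 0.9558
  ebony-bodied vestigial-winged: (71 − 71.4375)² / 71.4375 = 0.0027
χ² = 0.3076 + 0.0022 + 0.9558 + 0.0027 = 1.2683 ≈ 1.268
Degrees of freedom = 4 − 1 = 3; critical value at α = 0.05 is 7.815.
Since 1.268 < 7.815, we fail to reject the null hypothesis — the data are consistent with the 9:3:3:1 ratio.

1.268; consistent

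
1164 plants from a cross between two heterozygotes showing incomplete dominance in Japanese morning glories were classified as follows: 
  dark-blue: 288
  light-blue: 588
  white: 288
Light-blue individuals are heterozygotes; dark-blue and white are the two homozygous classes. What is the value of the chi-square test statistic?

With incomplete dominance, a heterozygote × heterozygote cross gives a 1:2:1 phenotypic ratio.
Total ratio parts = 4. Expected numbers out of 1164:
  dark-blue: 1164 × 1/4 = 291
  light-blue: 1164 × 2/4 = 582
  white: 1164 × 1/4 = 291
χ² = Σ (O − E)² / E
  dark-blue: (288 − 291)² / 291 = 0.0309
  light-blue: (588 − 582)² / 582 = 0.0619
  white: (288 − 291)² / 291 = 0.0309
χ² = 0.0309 + 0.0619 + 0.0309 = 0.1237 ≈ 0.124

0.124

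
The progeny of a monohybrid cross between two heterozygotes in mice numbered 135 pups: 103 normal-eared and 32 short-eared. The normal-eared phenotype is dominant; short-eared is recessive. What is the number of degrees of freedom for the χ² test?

For a monohybrid cross between heterozygotes with complete dominance, the expected phenotypic ratio is 3:1.
A goodness-of-fit test with 2 phenotype classes has df = 2 − 1 = 1.

1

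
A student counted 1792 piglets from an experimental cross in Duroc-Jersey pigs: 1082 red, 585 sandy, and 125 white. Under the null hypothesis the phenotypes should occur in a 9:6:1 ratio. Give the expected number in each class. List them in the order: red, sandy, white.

1008, 672, 112

Expected counts for N = 1792 under a 9:6:1 ratio (total parts = 16):
  red: 1792 × 9/16 = 1008
  sandy: 1792 × 6/16 = 672
  white: 1792 × 1/16 = 112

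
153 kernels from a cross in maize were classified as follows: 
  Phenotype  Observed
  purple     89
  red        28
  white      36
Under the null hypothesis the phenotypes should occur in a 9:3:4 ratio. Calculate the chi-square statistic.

0.249

Total ratio parts = 16. Expected numbers out of 153:
  purple: 153 × 9/16 = 86.0625
  red: 153 × 3/16 = 28.6875
  white: 153 × 4/16 = 38.25
χ² = Σ (O − E)² / E
  purple: (89 − 86.0625)² / 86.0625 = 0.1003
  red: (28 − 28.6875)² / 28.6875 = 0.0165
  white: (36 − 38.25)² / 38.25 = 0.1324
χ² = 0.1003 + 0.0165 + 0.1324 = 0.2492 ≈ 0.249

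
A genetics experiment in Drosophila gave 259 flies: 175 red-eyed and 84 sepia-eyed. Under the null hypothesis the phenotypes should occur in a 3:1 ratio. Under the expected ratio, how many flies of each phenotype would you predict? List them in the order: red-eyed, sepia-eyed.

The 3:1 ratio has 4 parts, so with N = 259 the expected counts are:
  red-eyed: 259 × 3/4 = 194.25
  sepia-eyed: 259 × 1/4 = 64.75

194.25, 64.75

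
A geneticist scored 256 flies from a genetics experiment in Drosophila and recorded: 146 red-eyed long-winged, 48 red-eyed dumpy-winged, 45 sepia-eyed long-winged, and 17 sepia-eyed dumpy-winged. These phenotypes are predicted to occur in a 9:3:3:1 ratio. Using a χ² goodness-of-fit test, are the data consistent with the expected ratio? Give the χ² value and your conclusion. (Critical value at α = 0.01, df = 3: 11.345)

Expected counts for N = 256 under a 9:3:3:1 ratio (total parts = 16):
  red-eyed long-winged: 256 × 9/16 = 144
  red-eyed dumpy-winged: 256 × 3/16 = 48
  sepia-eyed long-winged: 256 × 3/16 = 48
  sepia-eyed dumpy-winged: 256 × 1/16 = 16
χ² = Σ (O − E)² / E
  red-eyed long-winged: (146 − 144)² / 144 = 0.0278
  red-eyed dumpy-winged: (48 − 48)² / 48 = 0.0000
  sepia-eyed long-winged: (45 − 48)² / 48 = 0.1875
  sepia-eyed dumpy-winged: (17 − 16)² / 16 = 0.0625
χ² = 0.0278 + 0.0000 + 0.1875 + 0.0625 = 0.2778 ≈ 0.278
Degrees of freedom = 4 − 1 = 3; critical value at α = 0.01 is 11.345.
Since 0.278 < 11.345, we fail to reject the null hypothesis — the data are consistent with the 9:3:3:1 ratio.

0.278; consistent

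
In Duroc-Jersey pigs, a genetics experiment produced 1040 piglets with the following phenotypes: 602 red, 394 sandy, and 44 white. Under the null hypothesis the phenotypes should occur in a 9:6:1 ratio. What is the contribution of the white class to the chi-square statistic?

6.785

Expected counts for N = 1040 under a 9:6:1 ratio (total parts = 16):
  red: 1040 × 9/16 = 585
  sandy: 1040 × 6/16 = 390
  white: 1040 × 1/16 = 65
Contribution of white: (44 − 65)² / 65 = 6.7846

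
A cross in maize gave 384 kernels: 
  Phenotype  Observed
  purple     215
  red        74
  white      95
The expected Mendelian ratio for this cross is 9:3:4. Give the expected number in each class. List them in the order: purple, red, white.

216, 72, 96

Under the 9:3:4 hypothesis (Σ ratio = 16, N = 384):
  purple: 384 × 9/16 = 216
  red: 384 × 3/16 = 72
  white: 384 × 4/16 = 96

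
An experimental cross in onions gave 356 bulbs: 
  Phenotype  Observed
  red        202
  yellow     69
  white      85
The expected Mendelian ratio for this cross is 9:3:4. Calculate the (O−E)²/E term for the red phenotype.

Total ratio parts = 16. Expected numbers out of 356:
  red: 356 × 9/16 = 200.25
  yellow: 356 × 3/16 = 66.75
  white: 356 × 4/16 = 89
Contribution of red: (202 − 200.25)² / 200.25 = 0.0153

0.015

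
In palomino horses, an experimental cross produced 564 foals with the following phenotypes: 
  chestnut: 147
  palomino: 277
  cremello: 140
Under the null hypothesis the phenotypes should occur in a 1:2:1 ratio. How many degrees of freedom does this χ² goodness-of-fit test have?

A goodness-of-fit test with 3 phenotype classes has df = 3 − 1 = 2.

2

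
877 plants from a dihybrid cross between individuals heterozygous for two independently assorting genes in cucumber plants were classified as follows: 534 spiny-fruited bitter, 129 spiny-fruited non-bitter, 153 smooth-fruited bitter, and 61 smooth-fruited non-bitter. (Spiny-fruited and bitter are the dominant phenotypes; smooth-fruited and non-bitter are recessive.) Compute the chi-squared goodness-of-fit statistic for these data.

12.487

A dihybrid F₂ with independent assortment and complete dominance at both loci gives a 9:3:3:1 phenotypic ratio.
Under the 9:3:3:1 hypothesis (Σ ratio = 16, N = 877):
  spiny-fruited bitter: 877 × 9/16 = 493.3125
  spiny-fruited non-bitter: 877 × 3/16 = 164.4375
  smooth-fruited bitter: 877 × 3/16 = 164.4375
  smooth-fruited non-bitter: 877 × 1/16 = 54.8125
χ² = Σ (O − E)² / E
  spiny-fruited bitter: (534 − 493.3125)² / 493.3125 = 3.3558
  spiny-fruited non-bitter: (129 − 164.4375)² / 164.4375 = 7.6370
  smooth-fruited bitter: (153 − 164.4375)² / 164.4375 = 0.7955
  smooth-fruited non-bitter: (61 − 54.8125)² / 54.8125 = 0.6985
χ² = 3.3558 + 7.6370 + 0.7955 + 0.6985 = 12.4868 ≈ 12.487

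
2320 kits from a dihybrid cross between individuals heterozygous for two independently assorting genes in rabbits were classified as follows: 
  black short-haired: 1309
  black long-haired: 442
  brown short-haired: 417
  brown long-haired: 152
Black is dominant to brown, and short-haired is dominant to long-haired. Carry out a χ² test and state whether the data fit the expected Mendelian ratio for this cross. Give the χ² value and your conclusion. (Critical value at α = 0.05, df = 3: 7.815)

A dihybrid F₂ with independent assortment and complete dominance at both loci gives a 9:3:3:1 phenotypic ratio.
Under the 9:3:3:1 hypothesis (Σ ratio = 16, N = 2320):
  black short-haired: 2320 × 9/16 = 1305
  black long-haired: 2320 × 3/16 = 435
  brown short-haired: 2320 × 3/16 = 435
  brown long-haired: 2320 × 1/16 = 145
χ² = Σ (O − E)² / E
  black short-haired: (1309 − 1305)² / 1305 = 0.0123
  black long-haired: (442 − 435)² / 435 = 0.1126
  brown short-haired: (417 − 435)² / 435 = 0.7448
  brown long-haired: (152 − 145)² / 145 = 0.3379
χ² = 0.0123 + 0.1126 + 0.7448 + 0.3379 = 1.2076 ≈ 1.208
Degrees of freedom = 4 − 1 = 3; critical value at α = 0.05 is 7.815.
Since 1.208 < 7.815, we fail to reject the null hypothesis — the data are consistent with the 9:3:3:1 ratio.

1.208; consistent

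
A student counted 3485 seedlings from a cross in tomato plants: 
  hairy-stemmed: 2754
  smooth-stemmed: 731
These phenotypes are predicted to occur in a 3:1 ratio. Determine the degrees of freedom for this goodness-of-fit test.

1

A goodness-of-fit test with 2 phenotype classes has df = 2 − 1 = 1.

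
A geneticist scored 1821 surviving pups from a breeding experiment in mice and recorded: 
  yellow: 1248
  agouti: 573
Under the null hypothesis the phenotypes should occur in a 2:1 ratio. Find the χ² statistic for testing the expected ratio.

The 2:1 ratio has 3 parts, so with N = 1821 the expected counts are:
  yellow: 1821 × 2/3 = 1214
  agouti: 1821 × 1/3 = 607
χ² = Σ (O − E)² / E
  yellow: (1248 − 1214)² / 1214 = 0.9522
  agouti: (573 − 607)² / 607 = 1.9044
χ² = 0.9522 + 1.9044 = 2.8566 ≈ 2.857

2.857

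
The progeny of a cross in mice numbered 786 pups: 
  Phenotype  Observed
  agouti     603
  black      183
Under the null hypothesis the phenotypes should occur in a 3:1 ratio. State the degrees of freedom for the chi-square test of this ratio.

A goodness-of-fit test with 2 phenotype classes has df = 2 − 1 = 1.

1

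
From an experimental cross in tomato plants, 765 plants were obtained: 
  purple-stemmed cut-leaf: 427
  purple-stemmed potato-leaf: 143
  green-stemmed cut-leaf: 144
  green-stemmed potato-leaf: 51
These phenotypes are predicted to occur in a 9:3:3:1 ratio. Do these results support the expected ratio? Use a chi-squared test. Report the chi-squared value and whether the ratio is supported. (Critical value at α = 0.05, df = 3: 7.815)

0.242; consistent

Total ratio parts = 16. Expected numbers out of 765:
  purple-stemmed cut-leaf: 765 × 9/16 = 430.3125
  purple-stemmed potato-leaf: 765 × 3/16 = 143.4375
  green-stemmed cut-leaf: 765 × 3/16 = 143.4375
  green-stemmed potato-leaf: 765 × 1/16 = 47.8125
χ² = Σ (O − E)² / E
  purple-stemmed cut-leaf: (427 − 430.3125)² / 430.3125 = 0.0255
  purple-stemmed potato-leaf: (143 − 143.4375)² / 143.4375 = 0.0013
  green-stemmed cut-leaf: (144 − 143.4375)² / 143.4375 = 0.0022
  green-stemmed potato-leaf: (51 − 47.8125)² / 47.8125 = 0.2125
χ² = 0.0255 + 0.0013 + 0.0022 + 0.2125 = 0.2415 ≈ 0.242
Degrees of freedom = 4 − 1 = 3; critical value at α = 0.05 is 7.815.
Since 0.242 < 7.815, we fail to reject the null hypothesis — the data are consistent with the 9:3:3:1 ratio.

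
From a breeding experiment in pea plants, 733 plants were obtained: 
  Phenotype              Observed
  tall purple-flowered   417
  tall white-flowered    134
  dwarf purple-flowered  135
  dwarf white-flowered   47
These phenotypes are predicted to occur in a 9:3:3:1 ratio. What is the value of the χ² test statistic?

0.213

The 9:3:3:1 ratio has 16 parts, so with N = 733 the expected counts are:
  tall purple-flowered: 733 × 9/16 = 412.3125
  tall white-flowered: 733 × 3/16 = 137.4375
  dwarf purple-flowered: 733 × 3/16 = 137.4375
  dwarf white-flowered: 733 × 1/16 = 45.8125
χ² = Σ (O − E)² / E
  tall purple-flowered: (417 − 412.3125)² / 412.3125 = 0.0533
  tall white-flowered: (134 − 137.4375)² / 137.4375 = 0.0860
  dwarf purple-flowered: (135 − 137.4375)² / 137.4375 = 0.0432
  dwarf white-flowered: (47 − 45.8125)² / 45.8125 = 0.0308
χ² = 0.0533 + 0.0860 + 0.0432 + 0.0308 = 0.2133 ≈ 0.213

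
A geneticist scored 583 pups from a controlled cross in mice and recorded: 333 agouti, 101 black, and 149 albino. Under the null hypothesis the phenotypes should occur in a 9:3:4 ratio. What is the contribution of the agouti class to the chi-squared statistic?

Under the 9:3:4 hypothesis (Σ ratio = 16, N = 583):
  agouti: 583 × 9/16 = 327.9375
  black: 583 × 3/16 = 109.3125
  albino: 583 × 4/16 = 145.75
Contribution of agouti: (333 − 327.9375)² / 327.9375 = 0.0782

0.078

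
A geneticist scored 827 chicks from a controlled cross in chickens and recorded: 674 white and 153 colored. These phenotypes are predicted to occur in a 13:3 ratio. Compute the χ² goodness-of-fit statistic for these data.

The 13:3 ratio has 16 parts, so with N = 827 the expected counts are:
  white: 827 × 13/16 = 671.9375
  colored: 827 × 3/16 = 155.0625
χ² = Σ (O − E)² / E
  white: (674 − 671.9375)² / 671.9375 = 0.0063
  colored: (153 − 155.0625)² / 155.0625 = 0.0274
χ² = 0.0063 + 0.0274 = 0.0337 ≈ 0.034

0.034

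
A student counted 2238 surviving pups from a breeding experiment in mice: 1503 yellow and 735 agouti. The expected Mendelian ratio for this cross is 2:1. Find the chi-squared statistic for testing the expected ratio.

Expected counts for N = 2238 under a 2:1 ratio (total parts = 3):
  yellow: 2238 × 2/3 = 1492
  agouti: 2238 × 1/3 = 746
χ² = Σ (O − E)² / E
  yellow: (1503 − 1492)² / 1492 = 0.0811
  agouti: (735 − 746)² / 746 = 0.1622
χ² = 0.0811 + 0.1622 = 0.2433 ≈ 0.243

0.243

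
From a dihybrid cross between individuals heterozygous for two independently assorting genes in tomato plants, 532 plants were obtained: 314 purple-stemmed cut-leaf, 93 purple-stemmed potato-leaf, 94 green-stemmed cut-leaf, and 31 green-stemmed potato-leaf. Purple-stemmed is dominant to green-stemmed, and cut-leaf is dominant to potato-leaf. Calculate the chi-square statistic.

A dihybrid F₂ with independent assortment and complete dominance at both loci gives a 9:3:3:1 phenotypic ratio.
The 9:3:3:1 ratio has 16 parts, so with N = 532 the expected counts are:
  purple-stemmed cut-leaf: 532 × 9/16 = 299.25
  purple-stemmed potato-leaf: 532 × 3/16 = 99.75
  green-stemmed cut-leaf: 532 × 3/16 = 99.75
  green-stemmed potato-leaf: 532 × 1/16 = 33.25
χ² = Σ (O − E)² / E
  purple-stemmed cut-leaf: (314 − 299.25)² / 299.25 = 0.7270
  purple-stemmed potato-leaf: (93 − 99.75)² / 99.75 = 0.4568
  green-stemmed cut-leaf: (94 − 99.75)² / 99.75 = 0.3315
  green-stemmed potato-leaf: (31 − 33.25)² / 33.25 = 0.1523
χ² = 0.7270 + 0.4568 + 0.3315 + 0.1523 = 1.6676 ≈ 1.668

1.668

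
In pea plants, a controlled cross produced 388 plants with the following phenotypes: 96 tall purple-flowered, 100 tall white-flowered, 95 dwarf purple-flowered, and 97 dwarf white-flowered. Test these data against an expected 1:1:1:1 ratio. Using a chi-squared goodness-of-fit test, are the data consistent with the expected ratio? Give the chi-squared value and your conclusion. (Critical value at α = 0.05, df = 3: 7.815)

0.144; consistent

Total ratio parts = 4. Expected numbers out of 388:
  tall purple-flowered: 388 × 1/4 = 97
  tall white-flowered: 388 × 1/4 = 97
  dwarf purple-flowered: 388 × 1/4 = 97
  dwarf white-flowered: 388 × 1/4 = 97
χ² = Σ (O − E)² / E
  tall purple-flowered: (96 − 97)² / 97 = 0.0103
  tall white-flowered: (100 − 97)² / 97 = 0.0928
  dwarf purple-flowered: (95 − 97)² / 97 = 0.0412
  dwarf white-flowered: (97 − 97)² / 97 = 0.0000
χ² = 0.0103 + 0.0928 + 0.0412 + 0.0000 = 0.1443 ≈ 0.144
Degrees of freedom = 4 − 1 = 3; critical value at α = 0.05 is 7.815.
Since 0.144 < 7.815, we fail to reject the null hypothesis — the data are consistent with the 1:1:1:1 ratio.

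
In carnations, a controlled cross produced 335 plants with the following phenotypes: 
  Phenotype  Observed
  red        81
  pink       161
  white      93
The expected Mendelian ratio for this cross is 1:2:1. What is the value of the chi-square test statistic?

Total ratio parts = 4. Expected numbers out of 335:
  red: 335 × 1/4 = 83.75
  pink: 335 × 2/4 = 167.5
  white: 335 × 1/4 = 83.75
χ² = Σ (O − E)² / E
  red: (81 − 83.75)² / 83.75 = 0.0903
  pink: (161 − 167.5)² / 167.5 = 0.2522
  white: (93 − 83.75)² / 83.75 = 1.0216
χ² = 0.0903 + 0.2522 + 1.0216 = 1.3641 ≈ 1.364

1.364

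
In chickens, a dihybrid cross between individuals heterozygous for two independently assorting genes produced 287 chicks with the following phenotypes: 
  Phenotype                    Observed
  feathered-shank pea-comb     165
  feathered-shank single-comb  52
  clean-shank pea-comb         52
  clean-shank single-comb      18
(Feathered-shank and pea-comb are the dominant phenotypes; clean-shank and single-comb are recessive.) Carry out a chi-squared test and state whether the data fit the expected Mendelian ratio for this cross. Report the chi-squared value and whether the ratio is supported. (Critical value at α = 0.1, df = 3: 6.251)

A dihybrid F₂ with independent assortment and complete dominance at both loci gives a 9:3:3:1 phenotypic ratio.
Under the 9:3:3:1 hypothesis (Σ ratio = 16, N = 287):
  feathered-shank pea-comb: 287 × 9/16 = 161.4375
  feathered-shank single-comb: 287 × 3/16 = 53.8125
  clean-shank pea-comb: 287 × 3/16 = 53.8125
  clean-shank single-comb: 287 × 1/16 = 17.9375
χ² = Σ (O − E)² / E
  feathered-shank pea-comb: (165 − 161.4375)² / 161.4375 = 0.0786
  feathered-shank single-comb: (52 − 53.8125)² / 53.8125 = 0.0610
  clean-shank pea-comb: (52 − 53.8125)² / 53.8125 = 0.0610
  clean-shank single-comb: (18 − 17.9375)² / 17.9375 = 0.0002
χ² = 0.0786 + 0.0610 + 0.0610 + 0.0002 = 0.2008 ≈ 0.201
Degrees of freedom = 4 − 1 = 3; critical value at α = 0.1 is 6.251.
Since 0.201 < 6.251, we fail to reject the null hypothesis — the data are consistent with the 9:3:3:1 ratio.

0.201; consistent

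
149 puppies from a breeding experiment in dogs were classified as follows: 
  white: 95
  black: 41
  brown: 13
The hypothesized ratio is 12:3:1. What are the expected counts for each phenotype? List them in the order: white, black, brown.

Expected counts for N = 149 under a 12:3:1 ratio (total parts = 16):
  white: 149 × 12/16 = 111.75
  black: 149 × 3/16 = 27.9375
  brown: 149 × 1/16 = 9.3125

111.75, 27.9375, 9.3125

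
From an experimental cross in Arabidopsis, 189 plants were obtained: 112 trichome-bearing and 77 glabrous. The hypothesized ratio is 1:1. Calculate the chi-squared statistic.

Under the 1:1 hypothesis (Σ ratio = 2, N = 189):
  trichome-bearing: 189 × 1/2 = 94.5
  glabrous: 189 × 1/2 = 94.5
χ² = Σ (O − E)² / E
  trichome-bearing: (112 − 94.5)² / 94.5 = 3.2407
  glabrous: (77 − 94.5)² / 94.5 = 3.2407
χ² = 3.2407 + 3.2407 = 6.4814 ≈ 6.481

6.481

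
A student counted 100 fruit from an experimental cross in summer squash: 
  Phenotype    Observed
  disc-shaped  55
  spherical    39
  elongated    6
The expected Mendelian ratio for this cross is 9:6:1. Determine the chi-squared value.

The 9:6:1 ratio has 16 parts, so with N = 100 the expected counts are:
  disc-shaped: 100 × 9/16 = 56.25
  spherical: 100 × 6/16 = 37.5
  elongated: 100 × 1/16 = 6.25
χ² = Σ (O − E)² / E
  disc-shaped: (55 − 56.25)² / 56.25 = 0.0278
  spherical: (39 − 37.5)² / 37.5 = 0.0600
  elongated: (6 − 6.25)² / 6.25 = 0.0100
χ² = 0.0278 + 0.0600 + 0.0100 = 0.0978 ≈ 0.098

0.098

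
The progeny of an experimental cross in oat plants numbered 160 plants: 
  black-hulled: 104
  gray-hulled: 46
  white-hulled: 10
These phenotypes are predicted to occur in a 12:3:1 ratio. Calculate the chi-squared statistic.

10.667

Under the 12:3:1 hypothesis (Σ ratio = 16, N = 160):
  black-hulled: 160 × 12/16 = 120
  gray-hulled: 160 × 3/16 = 30
  white-hulled: 160 × 1/16 = 10
χ² = Σ (O − E)² / E
  black-hulled: (104 − 120)² / 120 = 2.1333
  gray-hulled: (46 − 30)² / 30 = 8.5333
  white-hulled: (10 − 10)² / 10 = 0.0000
χ² = 2.1333 + 8.5333 + 0.0000 = 10.6666 ≈ 10.667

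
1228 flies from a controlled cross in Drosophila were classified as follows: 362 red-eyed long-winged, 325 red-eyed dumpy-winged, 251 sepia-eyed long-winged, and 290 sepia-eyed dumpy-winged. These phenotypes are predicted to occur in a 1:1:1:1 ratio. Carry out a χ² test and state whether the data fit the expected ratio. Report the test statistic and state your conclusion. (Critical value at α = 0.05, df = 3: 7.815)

22.065; not consistent

Expected counts for N = 1228 under a 1:1:1:1 ratio (total parts = 4):
  red-eyed long-winged: 1228 × 1/4 = 307
  red-eyed dumpy-winged: 1228 × 1/4 = 307
  sepia-eyed long-winged: 1228 × 1/4 = 307
  sepia-eyed dumpy-winged: 1228 × 1/4 = 307
χ² = Σ (O − E)² / E
  red-eyed long-winged: (362 − 307)² / 307 = 9.8534
  red-eyed dumpy-winged: (325 − 307)² / 307 = 1.0554
  sepia-eyed long-winged: (251 − 307)² / 307 = 10.2150
  sepia-eyed dumpy-winged: (290 − 307)² / 307 = 0.9414
χ² = 9.8534 + 1.0554 + 10.2150 + 0.9414 = 22.0652 ≈ 22.065
Degrees of freedom = 4 − 1 = 3; critical value at α = 0.05 is 7.815.
Since 22.065 > 7.815, we reject the null hypothesis — the data do not fit the 1:1:1:1 ratio.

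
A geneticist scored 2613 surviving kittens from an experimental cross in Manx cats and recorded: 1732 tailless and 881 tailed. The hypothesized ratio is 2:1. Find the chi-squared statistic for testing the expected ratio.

0.172

Total ratio parts = 3. Expected numbers out of 2613:
  tailless: 2613 × 2/3 = 1742
  tailed: 2613 × 1/3 = 871
χ² = Σ (O − E)² / E
  tailless: (1732 − 1742)² / 1742 = 0.0574
  tailed: (881 − 871)² / 871 = 0.1148
χ² = 0.0574 + 0.1148 = 0.1722 ≈ 0.172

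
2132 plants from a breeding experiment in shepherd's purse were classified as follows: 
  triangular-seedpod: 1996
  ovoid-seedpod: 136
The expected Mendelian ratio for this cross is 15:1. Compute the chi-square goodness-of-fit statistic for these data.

0.061

Total ratio parts = 16. Expected numbers out of 2132:
  triangular-seedpod: 2132 × 15/16 = 1998.75
  ovoid-seedpod: 2132 × 1/16 = 133.25
χ² = Σ (O − E)² / E
  triangular-seedpod: (1996 − 1998.75)² / 1998.75 = 0.0038
  ovoid-seedpod: (136 − 133.25)² / 133.25 = 0.0568
χ² = 0.0038 + 0.0568 = 0.0606 ≈ 0.061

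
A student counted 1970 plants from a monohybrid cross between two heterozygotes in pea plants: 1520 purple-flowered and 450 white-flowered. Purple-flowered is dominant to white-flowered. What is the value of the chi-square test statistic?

For a monohybrid cross between heterozygotes with complete dominance, the expected phenotypic ratio is 3:1.
Under the 3:1 hypothesis (Σ ratio = 4, N = 1970):
  purple-flowered: 1970 × 3/4 = 1477.5
  white-flowered: 1970 × 1/4 = 492.5
χ² = Σ (O − E)² / E
  purple-flowered: (1520 − 1477.5)² / 1477.5 = 1.2225
  white-flowered: (450 − 492.5)² / 492.5 = 3.6675
χ² = 1.2225 + 3.6675 = 4.890

4.890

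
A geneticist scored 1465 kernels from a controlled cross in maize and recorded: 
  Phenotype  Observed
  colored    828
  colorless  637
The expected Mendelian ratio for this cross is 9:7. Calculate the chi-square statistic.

The 9:7 ratio has 16 parts, so with N = 1465 the expected counts are:
  colored: 1465 × 9/16 = 824.0625
  colorless: 1465 × 7/16 = 640.9375
χ² = Σ (O − E)² / E
  colored: (828 − 824.0625)² / 824.0625 = 0.0188
  colorless: (637 − 640.9375)² / 640.9375 = 0.0242
χ² = 0.0188 + 0.0242 = 0.043

0.043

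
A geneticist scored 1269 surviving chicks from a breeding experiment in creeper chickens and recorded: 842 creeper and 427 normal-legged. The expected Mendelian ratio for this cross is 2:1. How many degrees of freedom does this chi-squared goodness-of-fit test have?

A goodness-of-fit test with 2 phenotype classes has df = 2 − 1 = 1.

1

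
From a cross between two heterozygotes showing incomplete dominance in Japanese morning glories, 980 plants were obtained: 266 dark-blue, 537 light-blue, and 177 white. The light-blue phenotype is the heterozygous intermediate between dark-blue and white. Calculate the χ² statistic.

With incomplete dominance, a heterozygote × heterozygote cross gives a 1:2:1 phenotypic ratio.
Total ratio parts = 4. Expected numbers out of 980:
  dark-blue: 980 × 1/4 = 245
  light-blue: 980 × 2/4 = 490
  white: 980 × 1/4 = 245
χ² = Σ (O − E)² / E
  dark-blue: (266 − 245)² / 245 = 1.8000
  light-blue: (537 − 490)² / 490 = 4.5082
  white: (177 − 245)² / 245 = 18.8735
χ² = 1.8000 + 4.5082 + 18.8735 = 25.1817 ≈ 25.182

25.182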